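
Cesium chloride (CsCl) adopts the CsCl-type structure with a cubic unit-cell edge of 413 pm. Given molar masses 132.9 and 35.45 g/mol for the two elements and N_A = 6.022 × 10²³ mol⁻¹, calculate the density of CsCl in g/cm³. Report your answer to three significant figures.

The CsCl-type structure contains Z = 1 formula unit per cell; M(CsCl) = 132.9 + 35.45 = 168.35 g/mol.
a³ = (4.130 × 10^-8 cm)³ = 7.044 × 10^-23 cm³.
ρ = 1 × 168.35 / (6.022 × 10²³ × 7.044 × 10^-23) = 3.968 g/cm³.

3.97 g/cm³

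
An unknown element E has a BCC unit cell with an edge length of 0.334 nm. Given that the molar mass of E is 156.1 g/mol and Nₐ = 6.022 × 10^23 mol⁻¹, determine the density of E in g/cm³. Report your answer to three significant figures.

13.9 g/cm³

A BCC unit cell contains Z = 2 atoms.
Cell volume: a³ = (0.334 nm)³ = (3.340 × 10^-8 cm)³ = 3.726 × 10^-23 cm³.
ρ = Z·M/(N_A·a³) = 2 × 156.1 / (6.022 × 10²³ × 3.726 × 10^-23) = 13.91 g/cm³.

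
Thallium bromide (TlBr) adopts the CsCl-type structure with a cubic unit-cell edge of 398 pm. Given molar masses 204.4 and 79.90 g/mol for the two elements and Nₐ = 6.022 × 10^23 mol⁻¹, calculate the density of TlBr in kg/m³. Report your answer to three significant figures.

7490 kg/m³

The CsCl-type structure contains Z = 1 formula unit per cell; M(TlBr) = 204.4 + 79.90 = 284.3 g/mol.
a³ = (3.980 × 10^-8 cm)³ = 6.304 × 10^-23 cm³.
ρ = 1 × 284.3 / (6.022 × 10²³ × 6.304 × 10^-23) = 7.488 g/cm³ = 7490 kg/m³.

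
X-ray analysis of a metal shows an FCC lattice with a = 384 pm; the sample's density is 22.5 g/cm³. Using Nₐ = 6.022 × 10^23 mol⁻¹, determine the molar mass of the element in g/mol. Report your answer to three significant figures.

192 g/mol

An FCC cell has Z = 4 atoms; a = 3.840 × 10^-8 cm.
M = ρ·N_A·a³/Z = 22.5 × 6.022 × 10²³ × 5.662 × 10^-23 / 4 = 192 g/mol.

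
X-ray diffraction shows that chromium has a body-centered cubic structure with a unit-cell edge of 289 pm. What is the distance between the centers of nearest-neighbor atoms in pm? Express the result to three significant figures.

250 pm

In a BCC structure, atoms touch along the body diagonal, so √3·a = 4r; the nearest-neighbor distance equals 2r = 0.8660·a.
d = 0.8660 × 289 = 250 pm.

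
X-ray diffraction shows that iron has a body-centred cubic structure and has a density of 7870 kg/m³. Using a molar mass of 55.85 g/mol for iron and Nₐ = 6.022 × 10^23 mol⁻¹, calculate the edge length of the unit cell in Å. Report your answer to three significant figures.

2.87 Å

With Z = 2 atoms per BCC cell, a³ = Z·M/(N_A·ρ) = 2 × 55.85 / (6.022 × 10²³ × 7.870 g/cm³) = 2.357 × 10^-23 cm³.
a = (2.357 × 10^-23)^(1/3) = 2.867 × 10^-8 cm = 2.87 Å.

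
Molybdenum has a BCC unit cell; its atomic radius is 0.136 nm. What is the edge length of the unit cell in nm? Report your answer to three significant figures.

In a BCC lattice, atoms touch along the body diagonal, so √3·a = 4r.
a = 4r/√3 = 4 × 0.136 / 1.7321 = 0.314 nm.

0.314 nm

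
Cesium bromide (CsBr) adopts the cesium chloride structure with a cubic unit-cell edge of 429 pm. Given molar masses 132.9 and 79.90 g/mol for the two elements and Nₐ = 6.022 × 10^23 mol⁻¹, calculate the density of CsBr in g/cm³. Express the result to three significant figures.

4.48 g/cm³

The cesium chloride structure contains Z = 1 formula unit per cell; M(CsBr) = 132.9 + 79.90 = 212.8 g/mol.
a³ = (4.290 × 10^-8 cm)³ = 7.895 × 10^-23 cm³.
ρ = 1 × 212.8 / (6.022 × 10²³ × 7.895 × 10^-23) = 4.476 g/cm³.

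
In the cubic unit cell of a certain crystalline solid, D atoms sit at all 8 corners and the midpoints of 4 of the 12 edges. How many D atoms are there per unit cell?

2

Corner atoms are shared by 8 cells (1/8 each), edge atoms by 4 (1/4 each).
Net atoms = 8 × 1/8 + 4 × 1/4 = 1 + 1 = 2.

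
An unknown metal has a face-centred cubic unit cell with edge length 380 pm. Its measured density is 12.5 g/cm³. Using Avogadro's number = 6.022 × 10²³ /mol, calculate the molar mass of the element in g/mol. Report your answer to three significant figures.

An FCC cell has Z = 4 atoms; a = 3.800 × 10^-8 cm.
M = ρ·N_A·a³/Z = 12.5 × 6.022 × 10²³ × 5.487 × 10^-23 / 4 = 103 g/mol.

103 g/mol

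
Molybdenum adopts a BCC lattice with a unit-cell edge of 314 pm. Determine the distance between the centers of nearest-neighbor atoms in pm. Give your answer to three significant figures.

272 pm

In a BCC structure, atoms touch along the body diagonal, so √3·a = 4r; the nearest-neighbor distance equals 2r = 0.8660·a.
d = 0.8660 × 314 = 272 pm.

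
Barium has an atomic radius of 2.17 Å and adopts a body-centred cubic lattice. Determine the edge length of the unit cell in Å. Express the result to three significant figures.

In a BCC lattice, atoms touch along the body diagonal, so √3·a = 4r.
a = 4r/√3 = 4 × 2.17 / 1.7321 = 5.01 Å.

5.01 Å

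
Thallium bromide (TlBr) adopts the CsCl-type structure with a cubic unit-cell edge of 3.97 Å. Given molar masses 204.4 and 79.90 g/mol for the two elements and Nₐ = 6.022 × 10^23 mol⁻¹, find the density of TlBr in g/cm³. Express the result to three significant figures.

The CsCl-type structure contains Z = 1 formula unit per cell; M(TlBr) = 204.4 + 79.90 = 284.3 g/mol.
a³ = (3.970 × 10^-8 cm)³ = 6.257 × 10^-23 cm³.
ρ = 1 × 284.3 / (6.022 × 10²³ × 6.257 × 10^-23) = 7.545 g/cm³.

7.55 g/cm³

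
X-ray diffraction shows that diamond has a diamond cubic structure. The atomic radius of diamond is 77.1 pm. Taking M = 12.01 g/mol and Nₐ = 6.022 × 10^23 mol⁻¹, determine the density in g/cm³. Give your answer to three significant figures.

3.53 g/cm³

In a diamond cubic lattice, nearest neighbors lie along the body diagonal with √3·a = 8r, giving a = 356.1 pm = 3.561 × 10^-8 cm.
With Z = 8, ρ = Z·M/(N_A·a³) = 8 × 12.01 / (6.022 × 10²³ × 4.516 × 10^-23) = 3.533 g/cm³.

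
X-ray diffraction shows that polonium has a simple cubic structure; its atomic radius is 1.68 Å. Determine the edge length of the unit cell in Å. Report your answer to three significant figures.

3.36 Å

In a simple cubic lattice, atoms touch along the cell edge, so a = 2r.
a = 2r = 2 × 1.68 = 3.36 Å.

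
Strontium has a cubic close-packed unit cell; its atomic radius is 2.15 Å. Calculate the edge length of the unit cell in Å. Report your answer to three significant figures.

6.08 Å

In an FCC lattice, atoms touch along the face diagonal, so √2·a = 4r.
a = 4r/√2 = 4 × 2.15 / 1.4142 = 6.08 Å.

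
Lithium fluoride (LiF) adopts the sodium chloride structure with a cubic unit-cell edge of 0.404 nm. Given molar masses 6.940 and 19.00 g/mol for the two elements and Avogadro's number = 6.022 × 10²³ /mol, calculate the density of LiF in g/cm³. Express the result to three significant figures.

2.61 g/cm³

The sodium chloride structure contains Z = 4 formula units per cell; M(LiF) = 6.940 + 19.00 = 25.94 g/mol.
a³ = (4.040 × 10^-8 cm)³ = 6.594 × 10^-23 cm³.
ρ = 4 × 25.94 / (6.022 × 10²³ × 6.594 × 10^-23) = 2.613 g/cm³.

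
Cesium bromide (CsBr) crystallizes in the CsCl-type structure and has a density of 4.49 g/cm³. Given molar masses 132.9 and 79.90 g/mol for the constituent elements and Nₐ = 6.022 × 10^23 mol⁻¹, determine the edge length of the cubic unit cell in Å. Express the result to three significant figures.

M(CsBr) = 212.8 g/mol; Z = 1 formula unit per cell.
a³ = Z·M/(N_A·ρ) = 1 × 212.8 / (6.022 × 10²³ × 4.49) = 7.870 × 10^-23 cm³, so a = 4.285 × 10^-8 cm = 4.29 Å.

4.29 Å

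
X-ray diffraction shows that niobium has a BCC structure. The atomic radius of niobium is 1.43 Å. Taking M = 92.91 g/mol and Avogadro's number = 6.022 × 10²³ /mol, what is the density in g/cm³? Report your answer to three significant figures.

In a BCC lattice, atoms touch along the body diagonal, so √3·a = 4r, giving a = 3.302 Å = 3.302 × 10^-8 cm.
With Z = 2, ρ = Z·M/(N_A·a³) = 2 × 92.91 / (6.022 × 10²³ × 3.602 × 10^-23) = 8.567 g/cm³.

8.57 g/cm³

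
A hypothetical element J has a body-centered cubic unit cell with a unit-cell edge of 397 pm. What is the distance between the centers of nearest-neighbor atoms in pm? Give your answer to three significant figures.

344 pm

In a BCC structure, atoms touch along the body diagonal, so √3·a = 4r; the nearest-neighbor distance equals 2r = 0.8660·a.
d = 0.8660 × 397 = 344 pm.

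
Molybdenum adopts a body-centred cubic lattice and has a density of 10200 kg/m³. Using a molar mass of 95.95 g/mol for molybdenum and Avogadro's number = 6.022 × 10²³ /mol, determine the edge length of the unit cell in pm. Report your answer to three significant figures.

315 pm

With Z = 2 atoms per BCC cell, a³ = Z·M/(N_A·ρ) = 2 × 95.95 / (6.022 × 10²³ × 10.20 g/cm³) = 3.124 × 10^-23 cm³.
a = (3.124 × 10^-23)^(1/3) = 3.150 × 10^-8 cm = 315 pm.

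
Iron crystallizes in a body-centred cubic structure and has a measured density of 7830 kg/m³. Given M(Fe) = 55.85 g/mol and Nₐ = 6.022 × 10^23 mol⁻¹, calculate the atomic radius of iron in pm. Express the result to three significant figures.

124 pm

For a BCC cell (Z = 2), a³ = Z·M/(N_A·ρ) = 2 × 55.85 / (6.022 × 10²³ × 7.830) = 2.369 × 10^-23 cm³, so a = 2.872 × 10^-8 cm = 287.2 pm.
Atoms touch along the body diagonal, so √3·a = 4r, so r = 0.4330 × a = 124 pm.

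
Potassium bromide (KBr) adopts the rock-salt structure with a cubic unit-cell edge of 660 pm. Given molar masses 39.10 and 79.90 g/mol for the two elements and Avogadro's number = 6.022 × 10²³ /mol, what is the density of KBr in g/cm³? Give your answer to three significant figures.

2.75 g/cm³

The rock-salt structure contains Z = 4 formula units per cell; M(KBr) = 39.10 + 79.90 = 119.0 g/mol.
a³ = (6.600 × 10^-8 cm)³ = 2.875 × 10^-22 cm³.
ρ = 4 × 119.0 / (6.022 × 10²³ × 2.875 × 10^-22) = 2.749 g/cm³.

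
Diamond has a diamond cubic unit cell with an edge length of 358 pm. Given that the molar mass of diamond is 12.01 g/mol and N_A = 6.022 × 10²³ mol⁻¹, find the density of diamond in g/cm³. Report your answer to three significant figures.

A diamond cubic unit cell contains Z = 8 atoms.
Cell volume: a³ = (358 pm)³ = (3.580 × 10^-8 cm)³ = 4.588 × 10^-23 cm³.
ρ = Z·M/(N_A·a³) = 8 × 12.01 / (6.022 × 10²³ × 4.588 × 10^-23) = 3.477 g/cm³.

3.48 g/cm³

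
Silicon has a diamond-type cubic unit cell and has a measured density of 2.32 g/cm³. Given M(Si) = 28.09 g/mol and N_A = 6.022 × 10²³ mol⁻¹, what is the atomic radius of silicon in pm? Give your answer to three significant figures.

118 pm

For a diamond cubic cell (Z = 8), a³ = Z·M/(N_A·ρ) = 8 × 28.09 / (6.022 × 10²³ × 2.320) = 1.608 × 10^-22 cm³, so a = 5.438 × 10^-8 cm = 543.8 pm.
Nearest neighbors lie along the body diagonal with √3·a = 8r, so r = 0.2165 × a = 118 pm.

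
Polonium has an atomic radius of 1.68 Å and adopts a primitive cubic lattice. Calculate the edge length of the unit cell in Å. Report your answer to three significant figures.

3.36 Å

In a simple cubic lattice, atoms touch along the cell edge, so a = 2r.
a = 2r = 2 × 1.68 = 3.36 Å.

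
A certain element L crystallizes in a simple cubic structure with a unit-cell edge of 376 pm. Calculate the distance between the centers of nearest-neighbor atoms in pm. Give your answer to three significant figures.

In a simple cubic structure, atoms touch along the cell edge, so a = 2r; the nearest-neighbor distance equals 2r = 1.000·a.
d = 1.000 × 376 = 376 pm.

376 pm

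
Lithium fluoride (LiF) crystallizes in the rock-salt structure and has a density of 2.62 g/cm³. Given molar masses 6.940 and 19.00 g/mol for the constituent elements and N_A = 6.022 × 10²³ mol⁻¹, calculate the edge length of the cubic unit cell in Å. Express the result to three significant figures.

M(LiF) = 25.94 g/mol; Z = 4 formula units per cell.
a³ = Z·M/(N_A·ρ) = 4 × 25.94 / (6.022 × 10²³ × 2.62) = 6.576 × 10^-23 cm³, so a = 4.036 × 10^-8 cm = 4.04 Å.

4.04 Å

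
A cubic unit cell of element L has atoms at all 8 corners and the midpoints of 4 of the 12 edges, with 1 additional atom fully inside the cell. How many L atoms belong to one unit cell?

3

Corner atoms are shared by 8 cells (1/8 each), edge atoms by 4 (1/4 each), interior atoms are unshared.
Net atoms = 8 × 1/8 + 4 × 1/4 + 1 = 1 + 1 + 1 = 3.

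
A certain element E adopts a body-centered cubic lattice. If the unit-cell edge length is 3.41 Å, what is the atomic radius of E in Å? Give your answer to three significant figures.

In a BCC lattice, atoms touch along the body diagonal, so √3·a = 4r.
r = √3·a/4 = 1.7321 × 3.41 / 4 = 1.48 Å.

1.48 Å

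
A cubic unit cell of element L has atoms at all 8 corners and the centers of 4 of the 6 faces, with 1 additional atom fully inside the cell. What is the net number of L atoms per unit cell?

Corner atoms are shared by 8 cells (1/8 each), face atoms by 2 (1/2 each), interior atoms are unshared.
Net atoms = 8 × 1/8 + 4 × 1/2 + 1 = 1 + 2 + 1 = 4.

4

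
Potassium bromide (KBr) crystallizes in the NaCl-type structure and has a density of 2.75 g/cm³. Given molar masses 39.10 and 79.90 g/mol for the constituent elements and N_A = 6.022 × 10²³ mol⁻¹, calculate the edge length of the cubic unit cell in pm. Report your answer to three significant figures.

660 pm

M(KBr) = 119.0 g/mol; Z = 4 formula units per cell.
a³ = Z·M/(N_A·ρ) = 4 × 119.0 / (6.022 × 10²³ × 2.75) = 2.874 × 10^-22 cm³, so a = 6.600 × 10^-8 cm = 660 pm.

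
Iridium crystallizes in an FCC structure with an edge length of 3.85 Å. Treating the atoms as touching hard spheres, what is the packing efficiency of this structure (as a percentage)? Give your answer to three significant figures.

74.0%

In an FCC lattice atoms touch along the face diagonal, so √2·a = 4r, so r = 0.3536a = 1.361 Å.
Packing fraction = Z·(4/3)πr³ / a³ = 4 × (4/3)π × (1.361)³ / (3.85)³ = 0.7405 = 74.0%.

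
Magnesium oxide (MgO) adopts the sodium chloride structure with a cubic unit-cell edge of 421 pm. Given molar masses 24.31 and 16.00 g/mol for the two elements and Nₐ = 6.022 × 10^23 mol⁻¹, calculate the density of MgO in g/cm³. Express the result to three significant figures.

3.59 g/cm³

The sodium chloride structure contains Z = 4 formula units per cell; M(MgO) = 24.31 + 16.00 = 40.31 g/mol.
a³ = (4.210 × 10^-8 cm)³ = 7.462 × 10^-23 cm³.
ρ = 4 × 40.31 / (6.022 × 10²³ × 7.462 × 10^-23) = 3.588 g/cm³.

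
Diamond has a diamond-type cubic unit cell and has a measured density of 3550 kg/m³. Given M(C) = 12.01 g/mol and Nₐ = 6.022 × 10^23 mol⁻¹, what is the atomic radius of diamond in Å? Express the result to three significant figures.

For a diamond cubic cell (Z = 8), a³ = Z·M/(N_A·ρ) = 8 × 12.01 / (6.022 × 10²³ × 3.550) = 4.494 × 10^-23 cm³, so a = 3.555 × 10^-8 cm = 3.555 Å.
Nearest neighbors lie along the body diagonal with √3·a = 8r, so r = 0.2165 × a = 0.770 Å.

0.770 Å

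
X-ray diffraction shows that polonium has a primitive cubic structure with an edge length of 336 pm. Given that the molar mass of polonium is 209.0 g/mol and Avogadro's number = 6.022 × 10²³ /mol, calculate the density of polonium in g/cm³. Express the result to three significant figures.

A simple cubic unit cell contains Z = 1 atom.
Cell volume: a³ = (336 pm)³ = (3.360 × 10^-8 cm)³ = 3.793 × 10^-23 cm³.
ρ = Z·M/(N_A·a³) = 1 × 209.0 / (6.022 × 10²³ × 3.793 × 10^-23) = 9.149 g/cm³.

9.15 g/cm³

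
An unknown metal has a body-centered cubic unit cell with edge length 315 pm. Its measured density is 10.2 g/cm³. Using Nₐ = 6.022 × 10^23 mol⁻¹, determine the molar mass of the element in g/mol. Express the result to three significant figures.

96.0 g/mol

A BCC cell has Z = 2 atoms; a = 3.150 × 10^-8 cm.
M = ρ·N_A·a³/Z = 10.2 × 6.022 × 10²³ × 3.126 × 10^-23 / 2 = 96.0 g/mol.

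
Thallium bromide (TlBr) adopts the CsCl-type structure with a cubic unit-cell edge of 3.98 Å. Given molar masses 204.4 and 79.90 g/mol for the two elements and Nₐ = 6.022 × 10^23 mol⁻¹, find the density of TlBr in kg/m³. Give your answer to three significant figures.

The CsCl-type structure contains Z = 1 formula unit per cell; M(TlBr) = 204.4 + 79.90 = 284.3 g/mol.
a³ = (3.980 × 10^-8 cm)³ = 6.304 × 10^-23 cm³.
ρ = 1 × 284.3 / (6.022 × 10²³ × 6.304 × 10^-23) = 7.488 g/cm³ = 7490 kg/m³.

7490 kg/m³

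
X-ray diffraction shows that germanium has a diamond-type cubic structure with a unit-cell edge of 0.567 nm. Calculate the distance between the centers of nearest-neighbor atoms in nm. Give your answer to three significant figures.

0.246 nm

In a diamond cubic structure, nearest neighbors lie along the body diagonal with √3·a = 8r; the nearest-neighbor distance equals 2r = 0.4330·a.
d = 0.4330 × 0.567 = 0.246 nm.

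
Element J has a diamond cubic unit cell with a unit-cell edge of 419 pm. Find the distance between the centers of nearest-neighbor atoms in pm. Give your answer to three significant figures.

In a diamond cubic structure, nearest neighbors lie along the body diagonal with √3·a = 8r; the nearest-neighbor distance equals 2r = 0.4330·a.
d = 0.4330 × 419 = 181 pm.

181 pm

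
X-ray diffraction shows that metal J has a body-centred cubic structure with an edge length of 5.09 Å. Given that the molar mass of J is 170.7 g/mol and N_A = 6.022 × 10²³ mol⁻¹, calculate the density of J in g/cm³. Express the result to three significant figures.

A BCC unit cell contains Z = 2 atoms.
Cell volume: a³ = (5.09 Å)³ = (5.090 × 10^-8 cm)³ = 1.319 × 10^-22 cm³.
ρ = Z·M/(N_A·a³) = 2 × 170.7 / (6.022 × 10²³ × 1.319 × 10^-22) = 4.299 g/cm³.

4.30 g/cm³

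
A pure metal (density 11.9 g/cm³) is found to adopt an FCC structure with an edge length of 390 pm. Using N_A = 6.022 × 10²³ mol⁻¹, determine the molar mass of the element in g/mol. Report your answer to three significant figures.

106 g/mol

An FCC cell has Z = 4 atoms; a = 3.900 × 10^-8 cm.
M = ρ·N_A·a³/Z = 11.9 × 6.022 × 10²³ × 5.932 × 10^-23 / 4 = 106 g/mol.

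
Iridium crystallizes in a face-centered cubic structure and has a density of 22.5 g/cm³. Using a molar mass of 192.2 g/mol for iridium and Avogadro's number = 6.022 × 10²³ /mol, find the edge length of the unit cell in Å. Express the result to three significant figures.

With Z = 4 atoms per FCC cell, a³ = Z·M/(N_A·ρ) = 4 × 192.2 / (6.022 × 10²³ × 22.50 g/cm³) = 5.674 × 10^-23 cm³.
a = (5.674 × 10^-23)^(1/3) = 3.843 × 10^-8 cm = 3.84 Å.

3.84 Å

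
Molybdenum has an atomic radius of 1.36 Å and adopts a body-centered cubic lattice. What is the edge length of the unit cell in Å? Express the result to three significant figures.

In a BCC lattice, atoms touch along the body diagonal, so √3·a = 4r.
a = 4r/√3 = 4 × 1.36 / 1.7321 = 3.14 Å.

3.14 Å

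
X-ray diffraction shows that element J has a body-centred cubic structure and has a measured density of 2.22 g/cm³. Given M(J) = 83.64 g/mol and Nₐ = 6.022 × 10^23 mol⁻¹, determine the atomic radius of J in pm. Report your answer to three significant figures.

For a BCC cell (Z = 2), a³ = Z·M/(N_A·ρ) = 2 × 83.64 / (6.022 × 10²³ × 2.220) = 1.251 × 10^-22 cm³, so a = 5.002 × 10^-8 cm = 500.2 pm.
Atoms touch along the body diagonal, so √3·a = 4r, so r = 0.4330 × a = 217 pm.

217 pm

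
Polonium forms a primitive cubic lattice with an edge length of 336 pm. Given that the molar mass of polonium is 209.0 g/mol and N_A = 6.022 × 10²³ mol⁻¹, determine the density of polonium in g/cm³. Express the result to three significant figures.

9.15 g/cm³

A simple cubic unit cell contains Z = 1 atom.
Cell volume: a³ = (336 pm)³ = (3.360 × 10^-8 cm)³ = 3.793 × 10^-23 cm³.
ρ = Z·M/(N_A·a³) = 1 × 209.0 / (6.022 × 10²³ × 3.793 × 10^-23) = 9.149 g/cm³.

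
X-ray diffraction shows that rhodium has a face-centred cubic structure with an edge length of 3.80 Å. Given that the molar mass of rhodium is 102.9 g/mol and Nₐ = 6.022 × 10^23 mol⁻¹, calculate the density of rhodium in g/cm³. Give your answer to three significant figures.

An FCC unit cell contains Z = 4 atoms.
Cell volume: a³ = (3.80 Å)³ = (3.800 × 10^-8 cm)³ = 5.487 × 10^-23 cm³.
ρ = Z·M/(N_A·a³) = 4 × 102.9 / (6.022 × 10²³ × 5.487 × 10^-23) = 12.46 g/cm³.

12.5 g/cm³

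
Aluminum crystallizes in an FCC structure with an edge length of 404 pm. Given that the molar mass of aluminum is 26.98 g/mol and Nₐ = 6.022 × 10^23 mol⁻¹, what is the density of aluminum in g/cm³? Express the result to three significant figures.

An FCC unit cell contains Z = 4 atoms.
Cell volume: a³ = (404 pm)³ = (4.040 × 10^-8 cm)³ = 6.594 × 10^-23 cm³.
ρ = Z·M/(N_A·a³) = 4 × 26.98 / (6.022 × 10²³ × 6.594 × 10^-23) = 2.718 g/cm³.

2.72 g/cm³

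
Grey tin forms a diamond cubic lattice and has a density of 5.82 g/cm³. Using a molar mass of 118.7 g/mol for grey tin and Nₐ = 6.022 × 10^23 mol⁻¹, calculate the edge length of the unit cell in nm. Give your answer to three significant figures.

With Z = 8 atoms per diamond cubic cell, a³ = Z·M/(N_A·ρ) = 8 × 118.7 / (6.022 × 10²³ × 5.820 g/cm³) = 2.709 × 10^-22 cm³.
a = (2.709 × 10^-22)^(1/3) = 6.471 × 10^-8 cm = 0.647 nm.

0.647 nm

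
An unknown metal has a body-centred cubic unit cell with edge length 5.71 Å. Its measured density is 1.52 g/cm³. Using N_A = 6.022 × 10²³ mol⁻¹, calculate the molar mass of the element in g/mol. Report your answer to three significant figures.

A BCC cell has Z = 2 atoms; a = 5.710 × 10^-8 cm.
M = ρ·N_A·a³/Z = 1.52 × 6.022 × 10²³ × 1.862 × 10^-22 / 2 = 85.2 g/mol.

85.2 g/mol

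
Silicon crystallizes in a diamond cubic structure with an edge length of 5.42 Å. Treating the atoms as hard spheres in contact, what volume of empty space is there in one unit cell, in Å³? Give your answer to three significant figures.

In a diamond cubic lattice nearest neighbors lie along the body diagonal with √3·a = 8r, so r = 0.2165a = 1.173 Å.
V_cell = a³ = 159.2 Å³; V_atoms = 8 × (4/3)πr³ = 54.15 Å³.
Empty space = 159.2 − 54.15 = 105 Å³.

105 Å³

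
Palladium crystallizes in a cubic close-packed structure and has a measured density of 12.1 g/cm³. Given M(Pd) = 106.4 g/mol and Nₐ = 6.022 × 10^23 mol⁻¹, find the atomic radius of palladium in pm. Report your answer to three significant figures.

137 pm

For an FCC cell (Z = 4), a³ = Z·M/(N_A·ρ) = 4 × 106.4 / (6.022 × 10²³ × 12.10) = 5.841 × 10^-23 cm³, so a = 3.880 × 10^-8 cm = 388.0 pm.
Atoms touch along the face diagonal, so √2·a = 4r, so r = 0.3536 × a = 137 pm.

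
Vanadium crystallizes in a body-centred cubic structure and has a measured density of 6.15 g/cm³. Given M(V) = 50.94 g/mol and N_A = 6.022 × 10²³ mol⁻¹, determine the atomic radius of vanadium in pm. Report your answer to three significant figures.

131 pm

For a BCC cell (Z = 2), a³ = Z·M/(N_A·ρ) = 2 × 50.94 / (6.022 × 10²³ × 6.150) = 2.751 × 10^-23 cm³, so a = 3.019 × 10^-8 cm = 301.9 pm.
Atoms touch along the body diagonal, so √3·a = 4r, so r = 0.4330 × a = 131 pm.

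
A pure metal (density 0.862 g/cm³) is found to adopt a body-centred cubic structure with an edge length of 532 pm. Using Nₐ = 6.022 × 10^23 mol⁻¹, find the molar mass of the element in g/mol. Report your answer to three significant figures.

A BCC cell has Z = 2 atoms; a = 5.320 × 10^-8 cm.
M = ρ·N_A·a³/Z = 0.862 × 6.022 × 10²³ × 1.506 × 10^-22 / 2 = 39.1 g/mol.

39.1 g/mol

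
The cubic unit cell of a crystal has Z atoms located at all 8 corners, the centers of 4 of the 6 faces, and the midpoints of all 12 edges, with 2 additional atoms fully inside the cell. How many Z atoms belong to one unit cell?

Corner atoms are shared by 8 cells (1/8 each), face atoms by 2 (1/2 each), edge atoms by 4 (1/4 each), interior atoms are unshared.
Net atoms = 8 × 1/8 + 4 × 1/2 + 12 × 1/4 + 2 = 1 + 2 + 3 + 2 = 8.

8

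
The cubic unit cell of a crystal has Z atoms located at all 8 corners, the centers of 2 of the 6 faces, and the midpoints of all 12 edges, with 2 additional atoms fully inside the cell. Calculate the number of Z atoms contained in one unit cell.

Corner atoms are shared by 8 cells (1/8 each), face atoms by 2 (1/2 each), edge atoms by 4 (1/4 each), interior atoms are unshared.
Net atoms = 8 × 1/8 + 2 × 1/2 + 12 × 1/4 + 2 = 1 + 1 + 3 + 2 = 7.

7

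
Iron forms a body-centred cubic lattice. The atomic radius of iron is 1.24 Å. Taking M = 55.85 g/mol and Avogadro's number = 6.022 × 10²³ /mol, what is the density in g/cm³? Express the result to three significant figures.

7.90 g/cm³

In a BCC lattice, atoms touch along the body diagonal, so √3·a = 4r, giving a = 2.864 Å = 2.864 × 10^-8 cm.
With Z = 2, ρ = Z·M/(N_A·a³) = 2 × 55.85 / (6.022 × 10²³ × 2.348 × 10^-23) = 7.899 g/cm³.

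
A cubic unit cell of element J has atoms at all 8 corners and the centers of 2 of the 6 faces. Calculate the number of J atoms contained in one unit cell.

2

Corner atoms are shared by 8 cells (1/8 each), face atoms by 2 (1/2 each).
Net atoms = 8 × 1/8 + 2 × 1/2 = 1 + 1 = 2.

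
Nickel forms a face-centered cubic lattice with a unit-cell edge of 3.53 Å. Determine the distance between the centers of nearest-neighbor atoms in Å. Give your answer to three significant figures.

In an FCC structure, atoms touch along the face diagonal, so √2·a = 4r; the nearest-neighbor distance equals 2r = 0.7071·a.
d = 0.7071 × 3.53 = 2.50 Å.

2.50 Å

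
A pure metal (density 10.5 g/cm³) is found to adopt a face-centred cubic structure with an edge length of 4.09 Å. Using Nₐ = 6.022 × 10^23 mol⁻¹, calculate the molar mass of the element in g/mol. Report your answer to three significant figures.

108 g/mol

An FCC cell has Z = 4 atoms; a = 4.090 × 10^-8 cm.
M = ρ·N_A·a³/Z = 10.5 × 6.022 × 10²³ × 6.842 × 10^-23 / 4 = 108 g/mol.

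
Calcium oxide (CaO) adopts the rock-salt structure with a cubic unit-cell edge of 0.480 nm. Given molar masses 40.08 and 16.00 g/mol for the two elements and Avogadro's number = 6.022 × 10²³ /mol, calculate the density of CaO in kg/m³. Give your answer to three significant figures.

3370 kg/m³

The rock-salt structure contains Z = 4 formula units per cell; M(CaO) = 40.08 + 16.00 = 56.08 g/mol.
a³ = (4.800 × 10^-8 cm)³ = 1.106 × 10^-22 cm³.
ρ = 4 × 56.08 / (6.022 × 10²³ × 1.106 × 10^-22) = 3.368 g/cm³ = 3370 kg/m³.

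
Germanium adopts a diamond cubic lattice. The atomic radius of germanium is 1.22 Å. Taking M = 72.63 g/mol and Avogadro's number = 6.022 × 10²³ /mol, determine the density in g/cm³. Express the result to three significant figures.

In a diamond cubic lattice, nearest neighbors lie along the body diagonal with √3·a = 8r, giving a = 5.635 Å = 5.635 × 10^-8 cm.
With Z = 8, ρ = Z·M/(N_A·a³) = 8 × 72.63 / (6.022 × 10²³ × 1.789 × 10^-22) = 5.393 g/cm³.

5.39 g/cm³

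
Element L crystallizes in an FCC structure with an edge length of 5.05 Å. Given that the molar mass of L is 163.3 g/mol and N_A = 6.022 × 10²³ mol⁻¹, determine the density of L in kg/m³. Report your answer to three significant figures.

8420 kg/m³

An FCC unit cell contains Z = 4 atoms.
Cell volume: a³ = (5.05 Å)³ = (5.050 × 10^-8 cm)³ = 1.288 × 10^-22 cm³.
ρ = Z·M/(N_A·a³) = 4 × 163.3 / (6.022 × 10²³ × 1.288 × 10^-22) = 8.422 g/cm³ = 8420 kg/m³.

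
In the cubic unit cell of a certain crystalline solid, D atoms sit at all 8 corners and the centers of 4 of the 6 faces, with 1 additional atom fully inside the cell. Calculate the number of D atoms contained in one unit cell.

4

Corner atoms are shared by 8 cells (1/8 each), face atoms by 2 (1/2 each), interior atoms are unshared.
Net atoms = 8 × 1/8 + 4 × 1/2 + 1 = 1 + 2 + 1 = 4.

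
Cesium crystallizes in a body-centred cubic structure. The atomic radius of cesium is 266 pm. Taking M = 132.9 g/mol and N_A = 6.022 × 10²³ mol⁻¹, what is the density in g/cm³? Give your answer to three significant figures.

1.90 g/cm³

In a BCC lattice, atoms touch along the body diagonal, so √3·a = 4r, giving a = 614.3 pm = 6.143 × 10^-8 cm.
With Z = 2, ρ = Z·M/(N_A·a³) = 2 × 132.9 / (6.022 × 10²³ × 2.318 × 10^-22) = 1.904 g/cm³.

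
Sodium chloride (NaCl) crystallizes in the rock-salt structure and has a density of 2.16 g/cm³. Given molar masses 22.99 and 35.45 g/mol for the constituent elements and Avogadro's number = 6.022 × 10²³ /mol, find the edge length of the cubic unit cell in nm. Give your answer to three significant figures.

0.564 nm

M(NaCl) = 58.44 g/mol; Z = 4 formula units per cell.
a³ = Z·M/(N_A·ρ) = 4 × 58.44 / (6.022 × 10²³ × 2.16) = 1.797 × 10^-22 cm³, so a = 5.643 × 10^-8 cm = 0.564 nm.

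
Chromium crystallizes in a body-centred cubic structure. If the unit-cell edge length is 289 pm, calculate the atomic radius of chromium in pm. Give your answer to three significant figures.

125 pm

In a BCC lattice, atoms touch along the body diagonal, so √3·a = 4r.
r = √3·a/4 = 1.7321 × 289 / 4 = 125 pm.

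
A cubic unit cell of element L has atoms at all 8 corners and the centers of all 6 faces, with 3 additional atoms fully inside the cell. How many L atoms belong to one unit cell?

Corner atoms are shared by 8 cells (1/8 each), face atoms by 2 (1/2 each), interior atoms are unshared.
Net atoms = 8 × 1/8 + 6 × 1/2 + 3 = 1 + 3 + 3 = 7.

7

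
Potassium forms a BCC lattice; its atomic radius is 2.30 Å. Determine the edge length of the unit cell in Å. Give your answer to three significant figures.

5.31 Å

In a BCC lattice, atoms touch along the body diagonal, so √3·a = 4r.
a = 4r/√3 = 4 × 2.30 / 1.7321 = 5.31 Å.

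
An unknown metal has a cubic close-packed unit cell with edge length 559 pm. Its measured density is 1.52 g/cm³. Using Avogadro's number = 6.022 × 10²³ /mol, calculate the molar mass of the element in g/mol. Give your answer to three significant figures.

40.0 g/mol

An FCC cell has Z = 4 atoms; a = 5.590 × 10^-8 cm.
M = ρ·N_A·a³/Z = 1.52 × 6.022 × 10²³ × 1.747 × 10^-22 / 4 = 40.0 g/mol.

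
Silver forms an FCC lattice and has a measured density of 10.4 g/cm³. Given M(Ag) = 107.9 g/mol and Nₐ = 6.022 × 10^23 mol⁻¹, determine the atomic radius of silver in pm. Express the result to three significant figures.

145 pm

For an FCC cell (Z = 4), a³ = Z·M/(N_A·ρ) = 4 × 107.9 / (6.022 × 10²³ × 10.40) = 6.891 × 10^-23 cm³, so a = 4.100 × 10^-8 cm = 410.0 pm.
Atoms touch along the face diagonal, so √2·a = 4r, so r = 0.3536 × a = 145 pm.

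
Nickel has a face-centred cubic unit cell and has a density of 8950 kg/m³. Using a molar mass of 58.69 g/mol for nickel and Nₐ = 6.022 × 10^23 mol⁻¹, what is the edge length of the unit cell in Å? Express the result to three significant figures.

3.52 Å

With Z = 4 atoms per FCC cell, a³ = Z·M/(N_A·ρ) = 4 × 58.69 / (6.022 × 10²³ × 8.950 g/cm³) = 4.356 × 10^-23 cm³.
a = (4.356 × 10^-23)^(1/3) = 3.518 × 10^-8 cm = 3.52 Å.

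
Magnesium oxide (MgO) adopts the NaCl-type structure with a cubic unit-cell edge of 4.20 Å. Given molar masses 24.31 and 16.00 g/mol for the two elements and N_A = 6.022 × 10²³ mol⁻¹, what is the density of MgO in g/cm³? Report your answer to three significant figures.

3.61 g/cm³

The NaCl-type structure contains Z = 4 formula units per cell; M(MgO) = 24.31 + 16.00 = 40.31 g/mol.
a³ = (4.200 × 10^-8 cm)³ = 7.409 × 10^-23 cm³.
ρ = 4 × 40.31 / (6.022 × 10²³ × 7.409 × 10^-23) = 3.614 g/cm³.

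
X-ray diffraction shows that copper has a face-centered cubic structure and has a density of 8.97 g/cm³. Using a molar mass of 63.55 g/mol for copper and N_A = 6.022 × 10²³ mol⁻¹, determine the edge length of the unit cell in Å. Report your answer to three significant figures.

3.61 Å

With Z = 4 atoms per FCC cell, a³ = Z·M/(N_A·ρ) = 4 × 63.55 / (6.022 × 10²³ × 8.970 g/cm³) = 4.706 × 10^-23 cm³.
a = (4.706 × 10^-23)^(1/3) = 3.610 × 10^-8 cm = 3.61 Å.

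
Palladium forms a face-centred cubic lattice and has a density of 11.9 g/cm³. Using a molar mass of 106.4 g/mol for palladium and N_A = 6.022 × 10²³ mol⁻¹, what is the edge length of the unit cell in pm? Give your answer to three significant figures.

With Z = 4 atoms per FCC cell, a³ = Z·M/(N_A·ρ) = 4 × 106.4 / (6.022 × 10²³ × 11.90 g/cm³) = 5.939 × 10^-23 cm³.
a = (5.939 × 10^-23)^(1/3) = 3.902 × 10^-8 cm = 390 pm.

390 pm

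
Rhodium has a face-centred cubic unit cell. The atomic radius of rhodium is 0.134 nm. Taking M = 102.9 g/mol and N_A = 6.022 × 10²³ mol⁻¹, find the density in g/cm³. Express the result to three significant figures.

12.6 g/cm³

In an FCC lattice, atoms touch along the face diagonal, so √2·a = 4r, giving a = 0.3790 nm = 3.790 × 10^-8 cm.
With Z = 4, ρ = Z·M/(N_A·a³) = 4 × 102.9 / (6.022 × 10²³ × 5.444 × 10^-23) = 12.55 g/cm³.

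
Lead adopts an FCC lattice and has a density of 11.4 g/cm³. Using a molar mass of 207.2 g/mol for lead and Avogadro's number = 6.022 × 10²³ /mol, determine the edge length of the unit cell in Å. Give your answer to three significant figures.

4.94 Å

With Z = 4 atoms per FCC cell, a³ = Z·M/(N_A·ρ) = 4 × 207.2 / (6.022 × 10²³ × 11.40 g/cm³) = 1.207 × 10^-22 cm³.
a = (1.207 × 10^-22)^(1/3) = 4.942 × 10^-8 cm = 4.94 Å.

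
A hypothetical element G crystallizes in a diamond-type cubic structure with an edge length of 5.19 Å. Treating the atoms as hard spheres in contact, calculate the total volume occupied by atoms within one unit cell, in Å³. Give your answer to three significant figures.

47.5 Å³

In a diamond cubic lattice nearest neighbors lie along the body diagonal with √3·a = 8r, so r = 0.2165a = 1.124 Å.
V_atoms = Z × (4/3)πr³ = 8 × (4/3)π × (1.124)³ = 47.5 Å³.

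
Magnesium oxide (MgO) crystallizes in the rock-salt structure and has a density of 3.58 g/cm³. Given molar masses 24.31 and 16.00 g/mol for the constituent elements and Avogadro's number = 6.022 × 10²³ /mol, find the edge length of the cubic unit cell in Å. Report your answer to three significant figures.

M(MgO) = 40.31 g/mol; Z = 4 formula units per cell.
a³ = Z·M/(N_A·ρ) = 4 × 40.31 / (6.022 × 10²³ × 3.58) = 7.479 × 10^-23 cm³, so a = 4.213 × 10^-8 cm = 4.21 Å.

4.21 Å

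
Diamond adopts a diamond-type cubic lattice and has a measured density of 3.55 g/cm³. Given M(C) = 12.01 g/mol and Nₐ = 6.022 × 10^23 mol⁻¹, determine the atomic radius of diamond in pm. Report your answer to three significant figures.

For a diamond cubic cell (Z = 8), a³ = Z·M/(N_A·ρ) = 8 × 12.01 / (6.022 × 10²³ × 3.550) = 4.494 × 10^-23 cm³, so a = 3.555 × 10^-8 cm = 355.5 pm.
Nearest neighbors lie along the body diagonal with √3·a = 8r, so r = 0.2165 × a = 77.0 pm.

77.0 pm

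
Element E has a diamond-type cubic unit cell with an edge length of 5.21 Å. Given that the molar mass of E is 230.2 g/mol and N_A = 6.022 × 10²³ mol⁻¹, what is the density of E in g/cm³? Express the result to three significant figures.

21.6 g/cm³

A diamond cubic unit cell contains Z = 8 atoms.
Cell volume: a³ = (5.21 Å)³ = (5.210 × 10^-8 cm)³ = 1.414 × 10^-22 cm³.
ρ = Z·M/(N_A·a³) = 8 × 230.2 / (6.022 × 10²³ × 1.414 × 10^-22) = 21.62 g/cm³.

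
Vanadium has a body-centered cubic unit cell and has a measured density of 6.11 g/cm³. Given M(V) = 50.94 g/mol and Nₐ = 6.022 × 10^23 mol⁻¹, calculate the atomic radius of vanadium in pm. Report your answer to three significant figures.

For a BCC cell (Z = 2), a³ = Z·M/(N_A·ρ) = 2 × 50.94 / (6.022 × 10²³ × 6.110) = 2.769 × 10^-23 cm³, so a = 3.025 × 10^-8 cm = 302.5 pm.
Atoms touch along the body diagonal, so √3·a = 4r, so r = 0.4330 × a = 131 pm.

131 pm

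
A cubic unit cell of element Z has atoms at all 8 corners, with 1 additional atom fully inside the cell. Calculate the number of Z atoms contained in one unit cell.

Corner atoms are shared by 8 cells (1/8 each), interior atoms are unshared.
Net atoms = 8 × 1/8 + 1 = 1 + 1 = 2.

2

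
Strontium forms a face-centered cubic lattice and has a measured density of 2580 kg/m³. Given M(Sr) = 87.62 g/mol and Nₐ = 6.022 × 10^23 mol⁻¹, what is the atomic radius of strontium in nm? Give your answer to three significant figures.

For an FCC cell (Z = 4), a³ = Z·M/(N_A·ρ) = 4 × 87.62 / (6.022 × 10²³ × 2.580) = 2.256 × 10^-22 cm³, so a = 6.087 × 10^-8 cm = 0.6087 nm.
Atoms touch along the face diagonal, so √2·a = 4r, so r = 0.3536 × a = 0.215 nm.

0.215 nm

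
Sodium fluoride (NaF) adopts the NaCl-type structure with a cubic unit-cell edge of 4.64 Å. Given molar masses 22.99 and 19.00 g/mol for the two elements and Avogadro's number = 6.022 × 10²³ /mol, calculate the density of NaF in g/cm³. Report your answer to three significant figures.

The NaCl-type structure contains Z = 4 formula units per cell; M(NaF) = 22.99 + 19.00 = 41.99 g/mol.
a³ = (4.640 × 10^-8 cm)³ = 9.990 × 10^-23 cm³.
ρ = 4 × 41.99 / (6.022 × 10²³ × 9.990 × 10^-23) = 2.792 g/cm³.

2.79 g/cm³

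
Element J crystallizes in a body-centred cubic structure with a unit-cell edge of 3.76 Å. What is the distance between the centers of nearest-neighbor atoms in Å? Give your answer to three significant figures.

3.26 Å

In a BCC structure, atoms touch along the body diagonal, so √3·a = 4r; the nearest-neighbor distance equals 2r = 0.8660·a.
d = 0.8660 × 3.76 = 3.26 Å.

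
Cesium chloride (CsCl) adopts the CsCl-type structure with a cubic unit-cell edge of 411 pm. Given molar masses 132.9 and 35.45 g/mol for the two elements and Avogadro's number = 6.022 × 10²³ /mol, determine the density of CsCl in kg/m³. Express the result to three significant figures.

4030 kg/m³

The CsCl-type structure contains Z = 1 formula unit per cell; M(CsCl) = 132.9 + 35.45 = 168.35 g/mol.
a³ = (4.110 × 10^-8 cm)³ = 6.943 × 10^-23 cm³.
ρ = 1 × 168.35 / (6.022 × 10²³ × 6.943 × 10^-23) = 4.027 g/cm³ = 4030 kg/m³.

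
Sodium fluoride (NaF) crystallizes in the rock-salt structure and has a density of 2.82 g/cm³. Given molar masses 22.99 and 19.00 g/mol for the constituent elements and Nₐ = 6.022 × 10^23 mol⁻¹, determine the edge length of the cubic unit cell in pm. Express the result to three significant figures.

M(NaF) = 41.99 g/mol; Z = 4 formula units per cell.
a³ = Z·M/(N_A·ρ) = 4 × 41.99 / (6.022 × 10²³ × 2.82) = 9.890 × 10^-23 cm³, so a = 4.625 × 10^-8 cm = 462 pm.

462 pm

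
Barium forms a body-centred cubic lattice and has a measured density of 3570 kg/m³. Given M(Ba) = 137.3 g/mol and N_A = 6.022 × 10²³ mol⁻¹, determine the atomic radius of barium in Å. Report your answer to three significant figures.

For a BCC cell (Z = 2), a³ = Z·M/(N_A·ρ) = 2 × 137.3 / (6.022 × 10²³ × 3.570) = 1.277 × 10^-22 cm³, so a = 5.036 × 10^-8 cm = 5.036 Å.
Atoms touch along the body diagonal, so √3·a = 4r, so r = 0.4330 × a = 2.18 Å.

2.18 Å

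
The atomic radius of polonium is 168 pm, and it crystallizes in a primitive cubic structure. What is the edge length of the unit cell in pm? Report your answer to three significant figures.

336 pm

In a simple cubic lattice, atoms touch along the cell edge, so a = 2r.
a = 2r = 2 × 168 = 336 pm.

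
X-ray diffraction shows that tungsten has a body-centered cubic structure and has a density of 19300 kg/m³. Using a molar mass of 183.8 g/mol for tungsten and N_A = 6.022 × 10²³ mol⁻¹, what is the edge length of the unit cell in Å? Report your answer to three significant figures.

With Z = 2 atoms per BCC cell, a³ = Z·M/(N_A·ρ) = 2 × 183.8 / (6.022 × 10²³ × 19.30 g/cm³) = 3.163 × 10^-23 cm³.
a = (3.163 × 10^-23)^(1/3) = 3.162 × 10^-8 cm = 3.16 Å.

3.16 Å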